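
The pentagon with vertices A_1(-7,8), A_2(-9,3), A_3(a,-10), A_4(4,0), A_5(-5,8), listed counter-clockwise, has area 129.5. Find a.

-10

Write out the shoelace sum; only the two edges meeting at A_3 involve a:
2·Area = [((-9)·(-10) − a·3) + (a·0 − 4·(-10))] + 99
       = -3·a + 229 = 259
⇒ a = -10.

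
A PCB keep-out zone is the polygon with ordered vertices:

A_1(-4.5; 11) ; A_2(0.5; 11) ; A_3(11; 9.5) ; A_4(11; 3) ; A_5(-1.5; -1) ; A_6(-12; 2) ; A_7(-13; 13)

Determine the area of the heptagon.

Σ = (-55) + (-116.25) + (-71.5) + (-6.5) + (-15) + (-130) + (-84.5) = -478.75
Area = |Σ|/2 = 239.375.

239.375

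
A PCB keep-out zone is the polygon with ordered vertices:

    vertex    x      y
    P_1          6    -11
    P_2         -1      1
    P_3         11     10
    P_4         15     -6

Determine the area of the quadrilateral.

Apply the surveyor's formula: 2A = Σ (x_i·y_{i+1} − x_{i+1}·y_i), indices taken mod 4.
Cross-terms: -5, -21, -216, -129  ⇒  Σ = -371
Area = |Σ|/2 = 185.5.

185.5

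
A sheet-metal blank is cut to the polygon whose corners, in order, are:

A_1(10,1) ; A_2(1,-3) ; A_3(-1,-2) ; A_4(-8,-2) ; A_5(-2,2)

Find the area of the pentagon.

46

Apply the shoelace formula: 2A = Σ (x_i·y_{i+1} − x_{i+1}·y_i), indices taken mod 5.
A_1→A_2: (10)(-3) − (1)(1) = -31
A_2→A_3: (1)(-2) − (-1)(-3) = -5
A_3→A_4: (-1)(-2) − (-8)(-2) = -14
A_4→A_5: (-8)(2) − (-2)(-2) = -20
A_5→A_1: (-2)(1) − (10)(2) = -22
Σ = -92
Area = |Σ|/2 = 46.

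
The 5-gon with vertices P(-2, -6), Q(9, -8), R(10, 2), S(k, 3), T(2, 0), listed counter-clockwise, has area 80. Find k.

10

The doubled signed area Σ (x_i y_{i+1} − x_{i+1} y_i) is linear in k.
With k=0 it equals 180; the coefficient of k is -2 (from the two edges through S).
So -2·k + 180 = 2·80 = 160 ⇒ k = 10.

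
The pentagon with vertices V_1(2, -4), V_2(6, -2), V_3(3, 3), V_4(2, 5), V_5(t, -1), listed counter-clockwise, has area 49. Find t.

The doubled signed area Σ (x_i y_{i+1} − x_{i+1} y_i) is linear in t.
With t=0 it equals 53; the coefficient of t is -9 (from the two edges through V_5).
So -9·t + 53 = 2·49 = 98 ⇒ t = -5.

-5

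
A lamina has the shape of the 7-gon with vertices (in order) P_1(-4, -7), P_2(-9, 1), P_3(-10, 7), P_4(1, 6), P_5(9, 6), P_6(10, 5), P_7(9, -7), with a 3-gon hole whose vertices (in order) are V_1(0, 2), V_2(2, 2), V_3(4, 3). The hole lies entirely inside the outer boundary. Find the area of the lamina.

227

Outer boundary:
Apply the surveyor's formula: 2A = Σ (x_i·y_{i+1} − x_{i+1}·y_i), indices taken mod 7.
Σ = (-67) + (-53) + (-67) + (-48) + (-15) + (-115) + (-91) = -456
Area = |Σ|/2 = 228.
Hole:
Apply Gauss's area formula: 2A = Σ (x_i·y_{i+1} − x_{i+1}·y_i), indices taken mod 3.
Σ = (-4) + (-2) + (8) = 2
Area = |Σ|/2 = 1.
Net area = 228 − 1 = 227.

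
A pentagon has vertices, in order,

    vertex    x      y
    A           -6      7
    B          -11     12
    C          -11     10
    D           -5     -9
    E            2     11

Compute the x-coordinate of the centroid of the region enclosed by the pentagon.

Apply Gauss's area formula. First the cross-terms c_i = x_i·y_{i+1} − x_{i+1}·y_i:
  5, 22, 149, -37, 80  ⇒  2A = 219, A = 109.5.
Then Σ (x_i + x_{i+1})·c_i = -3162, so x̄ = -3162 / (6·109.5) = -1054/219.

-1054/219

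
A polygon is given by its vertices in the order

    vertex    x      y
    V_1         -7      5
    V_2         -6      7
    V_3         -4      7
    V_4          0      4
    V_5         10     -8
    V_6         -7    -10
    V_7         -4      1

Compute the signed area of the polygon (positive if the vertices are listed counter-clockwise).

-152.5

Σ = (-19) + (-14) + (-16) + (-40) + (-156) + (-47) + (-13) = -305
Signed area = Σ/2 = -152.5 (negative ⇒ clockwise traversal).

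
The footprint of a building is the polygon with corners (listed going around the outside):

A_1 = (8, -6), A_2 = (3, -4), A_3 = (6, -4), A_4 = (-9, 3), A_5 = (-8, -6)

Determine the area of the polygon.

77

Apply the shoelace (surveyor's) formula: 2A = Σ (x_i·y_{i+1} − x_{i+1}·y_i), indices taken mod 5.
A_1→A_2: (8)(-4) − (3)(-6) = -14
A_2→A_3: (3)(-4) − (6)(-4) = 12
A_3→A_4: (6)(3) − (-9)(-4) = -18
A_4→A_5: (-9)(-6) − (-8)(3) = 78
A_5→A_1: (-8)(-6) − (8)(-6) = 96
Σ = 154
Area = |Σ|/2 = 77.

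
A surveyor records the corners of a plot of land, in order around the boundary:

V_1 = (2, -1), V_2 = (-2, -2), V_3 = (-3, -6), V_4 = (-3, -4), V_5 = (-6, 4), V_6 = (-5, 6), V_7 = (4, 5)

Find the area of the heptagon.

60.5

Apply the shoelace formula: 2A = Σ (x_i·y_{i+1} − x_{i+1}·y_i), indices taken mod 7.
Cross-terms: -6, 6, -6, -36, -16, -49, -14  ⇒  Σ = -121
Area = |Σ|/2 = 60.5.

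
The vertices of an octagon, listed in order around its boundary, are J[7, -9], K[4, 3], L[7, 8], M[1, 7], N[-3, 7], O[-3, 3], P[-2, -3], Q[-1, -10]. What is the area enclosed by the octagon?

Apply Gauss's area formula: 2A = Σ (x_i·y_{i+1} − x_{i+1}·y_i), indices taken mod 8.
Σ = (57) + (11) + (41) + (28) + (12) + (15) + (17) + (79) = 260
Area = |Σ|/2 = 130.

130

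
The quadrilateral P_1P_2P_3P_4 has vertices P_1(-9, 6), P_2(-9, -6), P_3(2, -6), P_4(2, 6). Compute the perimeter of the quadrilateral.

46

|P_1P_2| = √((0)² + (-12)²) = √144 = 12
|P_2P_3| = √((11)² + (0)²) = √121 = 11
|P_3P_4| = √((0)² + (12)²) = √144 = 12
|P_4P_1| = √((-11)² + (0)²) = √121 = 11
Perimeter = 12 + 11 + 12 + 11 = 46.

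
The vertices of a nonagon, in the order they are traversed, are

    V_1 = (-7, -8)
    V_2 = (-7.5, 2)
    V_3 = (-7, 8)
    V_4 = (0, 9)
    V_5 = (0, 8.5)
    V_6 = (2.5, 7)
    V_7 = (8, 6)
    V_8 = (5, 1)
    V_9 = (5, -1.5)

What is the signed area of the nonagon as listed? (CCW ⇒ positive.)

-165.125

Apply the surveyor's formula: 2A = Σ (x_i·y_{i+1} − x_{i+1}·y_i), indices taken mod 9.
Cross-terms: -74, -46, -63, 0, -21.25, -41, -22, -12.5, -50.5  ⇒  Σ = -330.25
Signed area = Σ/2 = -165.125 (negative ⇒ clockwise traversal).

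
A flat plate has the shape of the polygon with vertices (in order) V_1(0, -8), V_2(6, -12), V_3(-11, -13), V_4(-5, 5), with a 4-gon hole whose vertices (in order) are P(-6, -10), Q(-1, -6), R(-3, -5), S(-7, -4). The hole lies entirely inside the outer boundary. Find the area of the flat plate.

Outer boundary:
V_1→V_2: (0)(-12) − (6)(-8) = 48
V_2→V_3: (6)(-13) − (-11)(-12) = -210
V_3→V_4: (-11)(5) − (-5)(-13) = -120
V_4→V_1: (-5)(-8) − (0)(5) = 40
Σ = -242
Area = |Σ|/2 = 121.
Hole:
Cross-terms: 26, -13, -23, 46  ⇒  Σ = 36
Area = |Σ|/2 = 18.
Net area = 121 − 18 = 103.

103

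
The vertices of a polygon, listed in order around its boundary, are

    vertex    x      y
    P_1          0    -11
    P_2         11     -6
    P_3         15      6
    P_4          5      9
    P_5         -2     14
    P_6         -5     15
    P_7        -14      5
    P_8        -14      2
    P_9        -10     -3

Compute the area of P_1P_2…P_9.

454.5

P_1→P_2: (0)(-6) − (11)(-11) = 121
P_2→P_3: (11)(6) − (15)(-6) = 156
P_3→P_4: (15)(9) − (5)(6) = 105
P_4→P_5: (5)(14) − (-2)(9) = 88
P_5→P_6: (-2)(15) − (-5)(14) = 40
P_6→P_7: (-5)(5) − (-14)(15) = 185
P_7→P_8: (-14)(2) − (-14)(5) = 42
P_8→P_9: (-14)(-3) − (-10)(2) = 62
P_9→P_1: (-10)(-11) − (0)(-3) = 110
Σ = 909
Area = |Σ|/2 = 454.5.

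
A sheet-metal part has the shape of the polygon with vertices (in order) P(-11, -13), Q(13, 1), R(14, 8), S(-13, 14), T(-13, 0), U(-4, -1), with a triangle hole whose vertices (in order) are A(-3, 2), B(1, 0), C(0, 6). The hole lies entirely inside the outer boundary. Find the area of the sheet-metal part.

381

Outer boundary:
Cross-terms: 158, 90, 300, 182, 13, 41  ⇒  Σ = 784
Area = |Σ|/2 = 392.
Hole:
Apply the shoelace (surveyor's) formula: 2A = Σ (x_i·y_{i+1} − x_{i+1}·y_i), indices taken mod 3.
Σ = (-2) + (6) + (18) = 22
Area = |Σ|/2 = 11.
Net area = 392 − 11 = 381.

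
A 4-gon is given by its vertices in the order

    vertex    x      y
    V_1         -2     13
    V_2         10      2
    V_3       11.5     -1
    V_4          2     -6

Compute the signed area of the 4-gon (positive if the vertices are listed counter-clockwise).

-110

Apply the shoelace (surveyor's) formula: 2A = Σ (x_i·y_{i+1} − x_{i+1}·y_i), indices taken mod 4.
Cross-terms: -134, -33, -67, 14  ⇒  Σ = -220
Signed area = Σ/2 = -110 (negative ⇒ clockwise traversal).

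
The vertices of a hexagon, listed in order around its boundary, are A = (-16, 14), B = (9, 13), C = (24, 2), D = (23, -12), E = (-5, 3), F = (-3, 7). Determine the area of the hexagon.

Σ = (-334) + (-294) + (-334) + (9) + (-26) + (70) = -909
Area = |Σ|/2 = 454.5.

454.5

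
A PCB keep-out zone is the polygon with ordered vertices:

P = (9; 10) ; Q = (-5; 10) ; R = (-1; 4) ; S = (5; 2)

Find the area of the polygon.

70

Apply Gauss's area formula: 2A = Σ (x_i·y_{i+1} − x_{i+1}·y_i), indices taken mod 4.
P→Q: (9)(10) − (-5)(10) = 140
Q→R: (-5)(4) − (-1)(10) = -10
R→S: (-1)(2) − (5)(4) = -22
S→P: (5)(10) − (9)(2) = 32
Σ = 140
Area = |Σ|/2 = 70.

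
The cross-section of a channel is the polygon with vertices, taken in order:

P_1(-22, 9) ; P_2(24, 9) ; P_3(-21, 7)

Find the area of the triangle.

Apply the surveyor's formula: 2A = Σ (x_i·y_{i+1} − x_{i+1}·y_i), indices taken mod 3.
Cross-terms: -414, 357, -35  ⇒  Σ = -92
Area = |Σ|/2 = 46.

46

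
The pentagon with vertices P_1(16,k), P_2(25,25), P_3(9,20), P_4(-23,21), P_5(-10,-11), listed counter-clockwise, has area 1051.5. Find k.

-4

Write out the shoelace sum; only the two edges meeting at P_1 involve k:
2·Area = [((-10)·k − 16·(-11)) + (16·25 − 25·k)] + 1387
       = -35·k + 1963 = 2103
⇒ k = -4.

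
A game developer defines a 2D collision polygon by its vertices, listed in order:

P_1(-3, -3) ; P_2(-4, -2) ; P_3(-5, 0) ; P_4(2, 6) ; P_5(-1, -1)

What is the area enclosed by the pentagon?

Apply Gauss's area formula: 2A = Σ (x_i·y_{i+1} − x_{i+1}·y_i), indices taken mod 5.
Σ = (-6) + (-10) + (-30) + (4) + (0) = -42
Area = |Σ|/2 = 21.

21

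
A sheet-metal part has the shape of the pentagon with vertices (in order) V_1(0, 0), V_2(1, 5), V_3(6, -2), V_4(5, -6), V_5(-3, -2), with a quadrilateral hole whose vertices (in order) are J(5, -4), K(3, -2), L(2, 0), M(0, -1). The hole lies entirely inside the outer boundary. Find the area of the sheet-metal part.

38.5

Outer boundary:
Apply the shoelace (surveyor's) formula: 2A = Σ (x_i·y_{i+1} − x_{i+1}·y_i), indices taken mod 5.
Σ = (0) + (-32) + (-26) + (-28) + (0) = -86
Area = |Σ|/2 = 43.
Hole:
Cross-terms: 2, 4, -2, 5  ⇒  Σ = 9
Area = |Σ|/2 = 4.5.
Net area = 43 − 4.5 = 38.5.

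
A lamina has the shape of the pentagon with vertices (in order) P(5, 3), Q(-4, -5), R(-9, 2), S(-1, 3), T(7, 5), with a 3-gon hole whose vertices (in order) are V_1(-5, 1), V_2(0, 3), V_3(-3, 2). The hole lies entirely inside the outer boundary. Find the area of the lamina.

Outer boundary:
Apply Gauss's area formula: 2A = Σ (x_i·y_{i+1} − x_{i+1}·y_i), indices taken mod 5.
Cross-terms: -13, -53, -25, -26, -4  ⇒  Σ = -121
Area = |Σ|/2 = 60.5.
Hole:
Apply the shoelace (surveyor's) formula: 2A = Σ (x_i·y_{i+1} − x_{i+1}·y_i), indices taken mod 3.
Cross-terms: -15, 9, 7  ⇒  Σ = 1
Area = |Σ|/2 = 0.5.
Net area = 60.5 − 0.5 = 60.

60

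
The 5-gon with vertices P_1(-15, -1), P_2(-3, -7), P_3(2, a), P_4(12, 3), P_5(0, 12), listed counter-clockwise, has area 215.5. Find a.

1

The doubled signed area Σ (x_i y_{i+1} − x_{i+1} y_i) is linear in a.
With a=0 it equals 446; the coefficient of a is -15 (from the two edges through P_3).
So -15·a + 446 = 2·215.5 = 431 ⇒ a = 1.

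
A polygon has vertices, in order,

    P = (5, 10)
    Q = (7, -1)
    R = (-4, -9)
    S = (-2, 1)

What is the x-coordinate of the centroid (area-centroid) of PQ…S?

Apply the shoelace (surveyor's) formula. First the cross-terms c_i = x_i·y_{i+1} − x_{i+1}·y_i:
  -75, -67, -22, -25  ⇒  2A = -189, A = -94.5.
Then Σ (x_i + x_{i+1})·c_i = -1044, so x̄ = -1044 / (6·(-94.5)) = 116/63.

116/63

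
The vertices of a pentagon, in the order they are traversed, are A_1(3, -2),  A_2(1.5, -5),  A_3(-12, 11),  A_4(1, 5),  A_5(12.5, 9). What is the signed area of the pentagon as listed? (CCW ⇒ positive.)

Cross-terms: -12, -43.5, -71, -53.5, -52  ⇒  Σ = -232
Signed area = Σ/2 = -116 (negative ⇒ clockwise traversal).

-116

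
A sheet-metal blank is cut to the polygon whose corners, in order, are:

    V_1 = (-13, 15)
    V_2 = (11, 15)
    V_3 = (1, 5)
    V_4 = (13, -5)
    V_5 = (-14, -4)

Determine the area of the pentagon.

387

Cross-terms: -360, 40, -70, -122, -262  ⇒  Σ = -774
Area = |Σ|/2 = 387.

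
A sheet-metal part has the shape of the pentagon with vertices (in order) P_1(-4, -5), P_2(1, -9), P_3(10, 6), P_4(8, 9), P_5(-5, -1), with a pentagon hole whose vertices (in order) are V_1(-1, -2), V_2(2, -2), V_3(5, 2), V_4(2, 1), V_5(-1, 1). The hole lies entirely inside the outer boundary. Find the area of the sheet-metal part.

Outer boundary:
Σ = (41) + (96) + (42) + (37) + (21) = 237
Area = |Σ|/2 = 118.5.
Hole:
Σ = (6) + (14) + (1) + (3) + (3) = 27
Area = |Σ|/2 = 13.5.
Net area = 118.5 − 13.5 = 105.

105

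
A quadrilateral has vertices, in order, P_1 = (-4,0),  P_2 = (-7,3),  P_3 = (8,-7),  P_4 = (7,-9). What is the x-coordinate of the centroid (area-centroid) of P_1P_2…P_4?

148/69

Apply Gauss's area formula. First the cross-terms c_i = x_i·y_{i+1} − x_{i+1}·y_i:
  -12, 25, -23, -36  ⇒  2A = -46, A = -23.
Then Σ (x_i + x_{i+1})·c_i = -296, so x̄ = -296 / (6·(-23)) = 148/69.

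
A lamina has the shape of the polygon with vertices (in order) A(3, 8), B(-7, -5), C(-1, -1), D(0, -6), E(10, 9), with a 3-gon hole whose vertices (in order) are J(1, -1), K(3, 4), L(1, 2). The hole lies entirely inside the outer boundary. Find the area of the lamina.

Outer boundary:
Apply the shoelace (surveyor's) formula: 2A = Σ (x_i·y_{i+1} − x_{i+1}·y_i), indices taken mod 5.
Σ = (41) + (2) + (6) + (60) + (53) = 162
Area = |Σ|/2 = 81.
Hole:
J→K: (1)(4) − (3)(-1) = 7
K→L: (3)(2) − (1)(4) = 2
L→J: (1)(-1) − (1)(2) = -3
Σ = 6
Area = |Σ|/2 = 3.
Net area = 81 − 3 = 78.

78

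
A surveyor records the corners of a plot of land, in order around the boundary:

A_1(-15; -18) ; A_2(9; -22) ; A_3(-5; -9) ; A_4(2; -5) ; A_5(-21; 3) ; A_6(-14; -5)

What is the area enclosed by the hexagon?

284.5

Apply the shoelace (surveyor's) formula: 2A = Σ (x_i·y_{i+1} − x_{i+1}·y_i), indices taken mod 6.
Σ = (492) + (-191) + (43) + (-99) + (147) + (177) = 569
Area = |Σ|/2 = 284.5.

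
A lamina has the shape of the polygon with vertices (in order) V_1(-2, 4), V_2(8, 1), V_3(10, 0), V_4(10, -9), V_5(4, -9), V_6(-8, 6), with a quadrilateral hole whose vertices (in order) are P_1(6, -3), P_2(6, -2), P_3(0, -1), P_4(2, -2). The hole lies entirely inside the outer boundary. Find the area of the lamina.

Outer boundary:
Cross-terms: -34, -10, -90, -54, -48, -20  ⇒  Σ = -256
Area = |Σ|/2 = 128.
Hole:
Σ = (6) + (-6) + (2) + (6) = 8
Area = |Σ|/2 = 4.
Net area = 128 − 4 = 124.

124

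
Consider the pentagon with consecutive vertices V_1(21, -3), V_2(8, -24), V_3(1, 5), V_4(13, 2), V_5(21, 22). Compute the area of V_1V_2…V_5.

380

Apply the shoelace formula: 2A = Σ (x_i·y_{i+1} − x_{i+1}·y_i), indices taken mod 5.
Σ = (-480) + (64) + (-63) + (244) + (-525) = -760
Area = |Σ|/2 = 380.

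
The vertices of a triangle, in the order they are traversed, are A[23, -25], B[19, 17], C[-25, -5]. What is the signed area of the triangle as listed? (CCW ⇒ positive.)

Apply the surveyor's formula: 2A = Σ (x_i·y_{i+1} − x_{i+1}·y_i), indices taken mod 3.
A→B: (23)(17) − (19)(-25) = 866
B→C: (19)(-5) − (-25)(17) = 330
C→A: (-25)(-25) − (23)(-5) = 740
Σ = 1936
Signed area = Σ/2 = 968 (positive ⇒ counter-clockwise traversal).

968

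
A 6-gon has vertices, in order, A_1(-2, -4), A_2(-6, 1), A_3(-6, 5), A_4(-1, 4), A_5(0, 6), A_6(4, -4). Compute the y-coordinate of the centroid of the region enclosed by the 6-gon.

17/41

Apply the shoelace formula. First the cross-terms c_i = x_i·y_{i+1} − x_{i+1}·y_i:
  -26, -24, -19, -6, -24, -24  ⇒  2A = -123, A = -61.5.
Then Σ (y_i + y_{i+1})·c_i = -153, so ȳ = -153 / (6·(-61.5)) = 17/41.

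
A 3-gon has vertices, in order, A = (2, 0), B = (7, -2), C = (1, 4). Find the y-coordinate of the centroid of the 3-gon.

Apply the shoelace formula. First the cross-terms c_i = x_i·y_{i+1} − x_{i+1}·y_i:
  -4, 30, -8  ⇒  2A = 18, A = 9.
Then Σ (y_i + y_{i+1})·c_i = 36, so ȳ = 36 / (6·9) = 2/3.

2/3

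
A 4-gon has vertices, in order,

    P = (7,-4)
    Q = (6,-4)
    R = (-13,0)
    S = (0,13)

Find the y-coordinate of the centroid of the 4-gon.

694/237

Apply the shoelace (surveyor's) formula. First the cross-terms c_i = x_i·y_{i+1} − x_{i+1}·y_i:
  -4, -52, -169, -91  ⇒  2A = -316, A = -158.
Then Σ (y_i + y_{i+1})·c_i = -2776, so ȳ = -2776 / (6·(-158)) = 694/237.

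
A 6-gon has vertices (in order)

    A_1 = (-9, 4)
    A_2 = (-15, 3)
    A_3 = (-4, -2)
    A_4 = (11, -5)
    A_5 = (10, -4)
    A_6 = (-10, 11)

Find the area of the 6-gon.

Σ = (33) + (42) + (42) + (6) + (70) + (59) = 252
Area = |Σ|/2 = 126.

126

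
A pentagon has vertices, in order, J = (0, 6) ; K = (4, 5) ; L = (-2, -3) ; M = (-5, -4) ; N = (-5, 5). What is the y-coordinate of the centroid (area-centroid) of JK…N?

Apply the surveyor's formula. First the cross-terms c_i = x_i·y_{i+1} − x_{i+1}·y_i:
  -24, -2, -7, -45, -30  ⇒  2A = -108, A = -54.
Then Σ (y_i + y_{i+1})·c_i = -594, so ȳ = -594 / (6·(-54)) = 11/6.

11/6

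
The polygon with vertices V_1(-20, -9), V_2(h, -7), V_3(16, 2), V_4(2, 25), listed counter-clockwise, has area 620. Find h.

10

The doubled signed area Σ (x_i y_{i+1} − x_{i+1} y_i) is linear in h.
With h=0 it equals 1130; the coefficient of h is 11 (from the two edges through V_2).
So 11·h + 1130 = 2·620 = 1240 ⇒ h = 10.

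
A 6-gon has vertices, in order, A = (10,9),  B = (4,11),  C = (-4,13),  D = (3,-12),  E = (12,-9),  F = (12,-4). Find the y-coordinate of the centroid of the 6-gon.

Apply the surveyor's formula. First the cross-terms c_i = x_i·y_{i+1} − x_{i+1}·y_i:
  74, 96, 9, 117, 60, 148  ⇒  2A = 504, A = 252.
Then Σ (y_i + y_{i+1})·c_i = 1296, so ȳ = 1296 / (6·252) = 6/7.

6/7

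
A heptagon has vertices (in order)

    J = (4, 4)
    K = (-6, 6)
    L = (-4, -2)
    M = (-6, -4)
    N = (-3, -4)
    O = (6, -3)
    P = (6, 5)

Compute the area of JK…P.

92.5

Apply the surveyor's formula: 2A = Σ (x_i·y_{i+1} − x_{i+1}·y_i), indices taken mod 7.
J→K: (4)(6) − (-6)(4) = 48
K→L: (-6)(-2) − (-4)(6) = 36
L→M: (-4)(-4) − (-6)(-2) = 4
M→N: (-6)(-4) − (-3)(-4) = 12
N→O: (-3)(-3) − (6)(-4) = 33
O→P: (6)(5) − (6)(-3) = 48
P→J: (6)(4) − (4)(5) = 4
Σ = 185
Area = |Σ|/2 = 92.5.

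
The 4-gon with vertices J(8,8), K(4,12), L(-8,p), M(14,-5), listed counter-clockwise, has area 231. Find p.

-11

The doubled signed area Σ (x_i y_{i+1} − x_{i+1} y_i) is linear in p.
With p=0 it equals 352; the coefficient of p is -10 (from the two edges through L).
So -10·p + 352 = 2·231 = 462 ⇒ p = -11.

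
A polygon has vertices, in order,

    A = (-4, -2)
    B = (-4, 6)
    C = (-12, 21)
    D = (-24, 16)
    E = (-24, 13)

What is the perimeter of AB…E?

66

|AB| = √((0)² + (8)²) = √64 = 8
|BC| = √((-8)² + (15)²) = √289 = 17
|CD| = √((-12)² + (-5)²) = √169 = 13
|DE| = √((0)² + (-3)²) = √9 = 3
|EA| = √((20)² + (-15)²) = √625 = 25
Perimeter = 8 + 17 + 13 + 3 + 25 = 66.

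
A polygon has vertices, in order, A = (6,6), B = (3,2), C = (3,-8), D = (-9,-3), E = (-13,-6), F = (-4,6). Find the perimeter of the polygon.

58

|AB| = √((-3)² + (-4)²) = √25 = 5
|BC| = √((0)² + (-10)²) = √100 = 10
|CD| = √((-12)² + (5)²) = √169 = 13
|DE| = √((-4)² + (-3)²) = √25 = 5
|EF| = √((9)² + (12)²) = √225 = 15
|FA| = √((10)² + (0)²) = √100 = 10
Perimeter = 5 + 10 + 13 + 5 + 15 + 10 = 58.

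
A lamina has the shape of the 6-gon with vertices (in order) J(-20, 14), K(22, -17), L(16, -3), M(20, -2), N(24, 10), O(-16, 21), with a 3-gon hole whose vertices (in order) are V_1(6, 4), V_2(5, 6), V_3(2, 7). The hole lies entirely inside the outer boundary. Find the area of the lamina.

684.5

Outer boundary:
Apply Gauss's area formula: 2A = Σ (x_i·y_{i+1} − x_{i+1}·y_i), indices taken mod 6.
J→K: (-20)(-17) − (22)(14) = 32
K→L: (22)(-3) − (16)(-17) = 206
L→M: (16)(-2) − (20)(-3) = 28
M→N: (20)(10) − (24)(-2) = 248
N→O: (24)(21) − (-16)(10) = 664
O→J: (-16)(14) − (-20)(21) = 196
Σ = 1374
Area = |Σ|/2 = 687.
Hole:
Apply the shoelace formula: 2A = Σ (x_i·y_{i+1} − x_{i+1}·y_i), indices taken mod 3.
Cross-terms: 16, 23, -34  ⇒  Σ = 5
Area = |Σ|/2 = 2.5.
Net area = 687 − 2.5 = 684.5.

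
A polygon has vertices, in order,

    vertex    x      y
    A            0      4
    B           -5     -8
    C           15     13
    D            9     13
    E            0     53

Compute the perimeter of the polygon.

|AB| = √((-5)² + (-12)²) = √169 = 13
|BC| = √((20)² + (21)²) = √841 = 29
|CD| = √((-6)² + (0)²) = √36 = 6
|DE| = √((-9)² + (40)²) = √1681 = 41
|EA| = √((0)² + (-49)²) = √2401 = 49
Perimeter = 13 + 29 + 6 + 41 + 49 = 138.

138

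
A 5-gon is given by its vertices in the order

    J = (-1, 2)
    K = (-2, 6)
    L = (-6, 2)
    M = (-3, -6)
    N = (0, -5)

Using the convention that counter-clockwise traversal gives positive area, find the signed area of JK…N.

Apply the surveyor's formula: 2A = Σ (x_i·y_{i+1} − x_{i+1}·y_i), indices taken mod 5.
Σ = (-2) + (32) + (42) + (15) + (-5) = 82
Signed area = Σ/2 = 41 (positive ⇒ counter-clockwise traversal).

41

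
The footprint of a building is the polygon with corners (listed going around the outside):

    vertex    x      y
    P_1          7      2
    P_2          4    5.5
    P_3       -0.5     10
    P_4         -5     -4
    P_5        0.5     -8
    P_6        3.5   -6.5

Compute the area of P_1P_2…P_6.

Apply the shoelace (surveyor's) formula: 2A = Σ (x_i·y_{i+1} − x_{i+1}·y_i), indices taken mod 6.
Σ = (30.5) + (42.75) + (52) + (42) + (24.75) + (52.5) = 244.5
Area = |Σ|/2 = 122.25.

122.25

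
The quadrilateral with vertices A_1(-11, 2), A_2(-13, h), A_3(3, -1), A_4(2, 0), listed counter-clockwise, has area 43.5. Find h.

The doubled signed area Σ (x_i y_{i+1} − x_{i+1} y_i) is linear in h.
With h=0 it equals 45; the coefficient of h is -14 (from the two edges through A_2).
So -14·h + 45 = 2·43.5 = 87 ⇒ h = -3.

-3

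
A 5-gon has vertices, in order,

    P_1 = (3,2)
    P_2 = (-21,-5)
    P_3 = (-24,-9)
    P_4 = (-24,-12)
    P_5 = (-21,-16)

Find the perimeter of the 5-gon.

|P_1P_2| = √((-24)² + (-7)²) = √625 = 25
|P_2P_3| = √((-3)² + (-4)²) = √25 = 5
|P_3P_4| = √((0)² + (-3)²) = √9 = 3
|P_4P_5| = √((3)² + (-4)²) = √25 = 5
|P_5P_1| = √((24)² + (18)²) = √900 = 30
Perimeter = 25 + 5 + 3 + 5 + 30 = 68.

68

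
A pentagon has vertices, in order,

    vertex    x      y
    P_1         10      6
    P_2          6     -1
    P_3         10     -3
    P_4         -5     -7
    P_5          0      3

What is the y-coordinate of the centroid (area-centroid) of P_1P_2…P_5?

Apply the shoelace formula. First the cross-terms c_i = x_i·y_{i+1} − x_{i+1}·y_i:
  -46, -8, -85, -15, -30  ⇒  2A = -184, A = -92.
Then Σ (y_i + y_{i+1})·c_i = 442, so ȳ = 442 / (6·(-92)) = -221/276.

-221/276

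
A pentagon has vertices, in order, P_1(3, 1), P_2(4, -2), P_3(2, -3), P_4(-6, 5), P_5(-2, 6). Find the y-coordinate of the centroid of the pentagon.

Apply Gauss's area formula. First the cross-terms c_i = x_i·y_{i+1} − x_{i+1}·y_i:
  -10, -8, -8, -26, -20  ⇒  2A = -72, A = -36.
Then Σ (y_i + y_{i+1})·c_i = -392, so ȳ = -392 / (6·(-36)) = 49/27.

49/27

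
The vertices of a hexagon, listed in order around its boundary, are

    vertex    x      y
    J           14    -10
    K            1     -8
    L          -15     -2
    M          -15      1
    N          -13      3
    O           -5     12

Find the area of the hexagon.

280

Apply Gauss's area formula: 2A = Σ (x_i·y_{i+1} − x_{i+1}·y_i), indices taken mod 6.
Σ = (-102) + (-122) + (-45) + (-32) + (-141) + (-118) = -560
Area = |Σ|/2 = 280.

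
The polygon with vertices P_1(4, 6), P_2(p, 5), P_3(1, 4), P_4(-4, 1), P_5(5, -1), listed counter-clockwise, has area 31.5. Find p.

1

The doubled signed area Σ (x_i y_{i+1} − x_{i+1} y_i) is linear in p.
With p=0 it equals 65; the coefficient of p is -2 (from the two edges through P_2).
So -2·p + 65 = 2·31.5 = 63 ⇒ p = 1.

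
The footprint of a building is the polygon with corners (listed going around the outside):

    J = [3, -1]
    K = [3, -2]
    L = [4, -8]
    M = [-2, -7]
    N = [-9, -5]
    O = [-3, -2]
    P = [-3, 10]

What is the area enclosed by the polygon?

88

Σ = (-3) + (-16) + (-44) + (-53) + (3) + (-36) + (-27) = -176
Area = |Σ|/2 = 88.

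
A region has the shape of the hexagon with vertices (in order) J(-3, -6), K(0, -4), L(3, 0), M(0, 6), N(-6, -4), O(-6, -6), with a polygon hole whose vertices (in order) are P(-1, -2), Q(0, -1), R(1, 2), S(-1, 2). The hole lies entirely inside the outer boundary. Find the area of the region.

Outer boundary:
Σ = (12) + (12) + (18) + (36) + (12) + (18) = 108
Area = |Σ|/2 = 54.
Hole:
Cross-terms: 1, 1, 4, 4  ⇒  Σ = 10
Area = |Σ|/2 = 5.
Net area = 54 − 5 = 49.

49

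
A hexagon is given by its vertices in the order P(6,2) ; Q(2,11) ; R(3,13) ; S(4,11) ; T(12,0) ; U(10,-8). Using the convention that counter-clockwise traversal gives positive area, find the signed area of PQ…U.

Apply the shoelace (surveyor's) formula: 2A = Σ (x_i·y_{i+1} − x_{i+1}·y_i), indices taken mod 6.
Σ = (62) + (-7) + (-19) + (-132) + (-96) + (68) = -124
Signed area = Σ/2 = -62 (negative ⇒ clockwise traversal).

-62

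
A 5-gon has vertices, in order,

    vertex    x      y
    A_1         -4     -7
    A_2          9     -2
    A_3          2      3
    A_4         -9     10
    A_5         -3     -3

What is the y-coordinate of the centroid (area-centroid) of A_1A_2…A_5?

Apply Gauss's area formula. First the cross-terms c_i = x_i·y_{i+1} − x_{i+1}·y_i:
  71, 31, 47, 57, 9  ⇒  2A = 215, A = 107.5.
Then Σ (y_i + y_{i+1})·c_i = 312, so ȳ = 312 / (6·107.5) = 104/215.

104/215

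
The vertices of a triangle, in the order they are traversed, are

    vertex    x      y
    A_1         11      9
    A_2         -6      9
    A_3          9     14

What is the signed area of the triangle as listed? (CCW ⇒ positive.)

-42.5

Apply Gauss's area formula: 2A = Σ (x_i·y_{i+1} − x_{i+1}·y_i), indices taken mod 3.
Σ = (153) + (-165) + (-73) = -85
Signed area = Σ/2 = -42.5 (negative ⇒ clockwise traversal).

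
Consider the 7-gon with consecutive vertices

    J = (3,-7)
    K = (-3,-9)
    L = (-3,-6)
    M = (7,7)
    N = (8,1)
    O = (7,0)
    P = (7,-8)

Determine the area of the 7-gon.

86.5

Apply the shoelace formula: 2A = Σ (x_i·y_{i+1} − x_{i+1}·y_i), indices taken mod 7.
Cross-terms: -48, -9, 21, -49, -7, -56, -25  ⇒  Σ = -173
Area = |Σ|/2 = 86.5.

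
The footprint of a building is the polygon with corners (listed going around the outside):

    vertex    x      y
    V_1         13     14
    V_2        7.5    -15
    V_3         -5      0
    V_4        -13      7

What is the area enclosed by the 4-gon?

Apply the shoelace formula: 2A = Σ (x_i·y_{i+1} − x_{i+1}·y_i), indices taken mod 4.
Cross-terms: -300, -75, -35, -273  ⇒  Σ = -683
Area = |Σ|/2 = 341.5.

341.5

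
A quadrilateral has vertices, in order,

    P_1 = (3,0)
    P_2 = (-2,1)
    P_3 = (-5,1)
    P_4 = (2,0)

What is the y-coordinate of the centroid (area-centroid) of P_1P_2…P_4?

7/12

Apply the surveyor's formula. First the cross-terms c_i = x_i·y_{i+1} − x_{i+1}·y_i:
  3, 3, -2, 0  ⇒  2A = 4, A = 2.
Then Σ (y_i + y_{i+1})·c_i = 7, so ȳ = 7 / (6·2) = 7/12.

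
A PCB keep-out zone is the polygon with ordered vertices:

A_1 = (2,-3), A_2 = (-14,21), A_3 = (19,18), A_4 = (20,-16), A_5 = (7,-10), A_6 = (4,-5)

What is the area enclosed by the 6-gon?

700

Σ = (0) + (-651) + (-664) + (-88) + (5) + (-2) = -1400
Area = |Σ|/2 = 700.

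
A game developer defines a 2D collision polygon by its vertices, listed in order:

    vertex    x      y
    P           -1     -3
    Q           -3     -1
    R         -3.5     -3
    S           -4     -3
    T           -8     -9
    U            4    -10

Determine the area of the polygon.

51

Apply the shoelace formula: 2A = Σ (x_i·y_{i+1} − x_{i+1}·y_i), indices taken mod 6.
Σ = (-8) + (5.5) + (-1.5) + (12) + (116) + (-22) = 102
Area = |Σ|/2 = 51.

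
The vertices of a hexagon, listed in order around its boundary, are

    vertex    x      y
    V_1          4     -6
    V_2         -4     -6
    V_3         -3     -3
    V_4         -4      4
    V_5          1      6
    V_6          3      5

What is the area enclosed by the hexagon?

Cross-terms: -48, -6, -24, -28, -13, -38  ⇒  Σ = -157
Area = |Σ|/2 = 78.5.

78.5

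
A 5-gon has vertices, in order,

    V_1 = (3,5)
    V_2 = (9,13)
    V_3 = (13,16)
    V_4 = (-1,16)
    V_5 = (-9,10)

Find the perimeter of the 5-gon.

|V_1V_2| = √((6)² + (8)²) = √100 = 10
|V_2V_3| = √((4)² + (3)²) = √25 = 5
|V_3V_4| = √((-14)² + (0)²) = √196 = 14
|V_4V_5| = √((-8)² + (-6)²) = √100 = 10
|V_5V_1| = √((12)² + (-5)²) = √169 = 13
Perimeter = 10 + 5 + 14 + 10 + 13 = 52.

52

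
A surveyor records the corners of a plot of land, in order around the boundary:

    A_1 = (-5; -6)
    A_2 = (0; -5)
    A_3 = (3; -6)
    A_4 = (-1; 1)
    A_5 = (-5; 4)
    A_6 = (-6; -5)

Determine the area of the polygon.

Apply the shoelace formula: 2A = Σ (x_i·y_{i+1} − x_{i+1}·y_i), indices taken mod 6.
Cross-terms: 25, 15, -3, 1, 49, 11  ⇒  Σ = 98
Area = |Σ|/2 = 49.

49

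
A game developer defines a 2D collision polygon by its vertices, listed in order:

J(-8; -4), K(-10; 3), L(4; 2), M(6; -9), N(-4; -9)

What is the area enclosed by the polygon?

Σ = (-64) + (-32) + (-48) + (-90) + (-56) = -290
Area = |Σ|/2 = 145.

145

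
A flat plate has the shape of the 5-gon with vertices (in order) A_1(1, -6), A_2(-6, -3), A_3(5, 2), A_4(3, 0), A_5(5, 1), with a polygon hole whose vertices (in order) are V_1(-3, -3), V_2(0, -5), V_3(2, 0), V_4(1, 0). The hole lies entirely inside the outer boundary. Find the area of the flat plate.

24

Outer boundary:
Apply Gauss's area formula: 2A = Σ (x_i·y_{i+1} − x_{i+1}·y_i), indices taken mod 5.
A_1→A_2: (1)(-3) − (-6)(-6) = -39
A_2→A_3: (-6)(2) − (5)(-3) = 3
A_3→A_4: (5)(0) − (3)(2) = -6
A_4→A_5: (3)(1) − (5)(0) = 3
A_5→A_1: (5)(-6) − (1)(1) = -31
Σ = -70
Area = |Σ|/2 = 35.
Hole:
Cross-terms: 15, 10, 0, -3  ⇒  Σ = 22
Area = |Σ|/2 = 11.
Net area = 35 − 11 = 24.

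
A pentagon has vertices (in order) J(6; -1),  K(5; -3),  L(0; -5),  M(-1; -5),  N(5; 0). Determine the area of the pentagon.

Σ = (-13) + (-25) + (-5) + (25) + (-5) = -23
Area = |Σ|/2 = 11.5.

11.5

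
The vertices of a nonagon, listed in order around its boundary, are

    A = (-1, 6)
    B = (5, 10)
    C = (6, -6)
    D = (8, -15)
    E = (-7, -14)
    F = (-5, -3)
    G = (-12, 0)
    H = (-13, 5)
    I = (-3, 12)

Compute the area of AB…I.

340.5

Apply Gauss's area formula: 2A = Σ (x_i·y_{i+1} − x_{i+1}·y_i), indices taken mod 9.
Σ = (-40) + (-90) + (-42) + (-217) + (-49) + (-36) + (-60) + (-141) + (-6) = -681
Area = |Σ|/2 = 340.5.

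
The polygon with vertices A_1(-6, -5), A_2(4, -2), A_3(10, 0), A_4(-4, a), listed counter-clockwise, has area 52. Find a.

2

The doubled signed area Σ (x_i y_{i+1} − x_{i+1} y_i) is linear in a.
With a=0 it equals 72; the coefficient of a is 16 (from the two edges through A_4).
So 16·a + 72 = 2·52 = 104 ⇒ a = 2.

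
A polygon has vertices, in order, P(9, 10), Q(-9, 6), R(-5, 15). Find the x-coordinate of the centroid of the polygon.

-5/3

Apply the surveyor's formula. First the cross-terms c_i = x_i·y_{i+1} − x_{i+1}·y_i:
  144, -105, -185  ⇒  2A = -146, A = -73.
Then Σ (x_i + x_{i+1})·c_i = 730, so x̄ = 730 / (6·(-73)) = -5/3.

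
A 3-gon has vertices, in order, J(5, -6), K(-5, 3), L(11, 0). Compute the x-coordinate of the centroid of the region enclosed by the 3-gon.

Apply Gauss's area formula. First the cross-terms c_i = x_i·y_{i+1} − x_{i+1}·y_i:
  -15, -33, -66  ⇒  2A = -114, A = -57.
Then Σ (x_i + x_{i+1})·c_i = -1254, so x̄ = -1254 / (6·(-57)) = 11/3.

11/3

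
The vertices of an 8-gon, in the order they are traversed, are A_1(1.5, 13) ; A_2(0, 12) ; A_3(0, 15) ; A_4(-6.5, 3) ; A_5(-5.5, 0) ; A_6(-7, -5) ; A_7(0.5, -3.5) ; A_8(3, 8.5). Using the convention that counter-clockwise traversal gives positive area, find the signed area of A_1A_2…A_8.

Σ = (18) + (0) + (97.5) + (16.5) + (27.5) + (27) + (14.75) + (26.25) = 227.5
Signed area = Σ/2 = 113.75 (positive ⇒ counter-clockwise traversal).

113.75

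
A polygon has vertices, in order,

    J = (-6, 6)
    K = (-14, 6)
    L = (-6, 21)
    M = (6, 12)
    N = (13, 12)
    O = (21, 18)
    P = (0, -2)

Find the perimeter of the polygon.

|JK| = √((-8)² + (0)²) = √64 = 8
|KL| = √((8)² + (15)²) = √289 = 17
|LM| = √((12)² + (-9)²) = √225 = 15
|MN| = √((7)² + (0)²) = √49 = 7
|NO| = √((8)² + (6)²) = √100 = 10
|OP| = √((-21)² + (-20)²) = √841 = 29
|PJ| = √((-6)² + (8)²) = √100 = 10
Perimeter = 8 + 17 + 15 + 7 + 10 + 29 + 10 = 96.

96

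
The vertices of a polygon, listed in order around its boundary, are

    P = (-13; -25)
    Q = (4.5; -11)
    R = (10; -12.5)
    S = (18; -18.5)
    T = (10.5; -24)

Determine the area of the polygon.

231.5

Apply the shoelace formula: 2A = Σ (x_i·y_{i+1} − x_{i+1}·y_i), indices taken mod 5.
P→Q: (-13)(-11) − (4.5)(-25) = 255.5
Q→R: (4.5)(-12.5) − (10)(-11) = 53.75
R→S: (10)(-18.5) − (18)(-12.5) = 40
S→T: (18)(-24) − (10.5)(-18.5) = -237.75
T→P: (10.5)(-25) − (-13)(-24) = -574.5
Σ = -463
Area = |Σ|/2 = 231.5.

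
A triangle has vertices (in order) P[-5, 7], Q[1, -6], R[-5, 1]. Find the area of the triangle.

18

Σ = (23) + (-29) + (-30) = -36
Area = |Σ|/2 = 18.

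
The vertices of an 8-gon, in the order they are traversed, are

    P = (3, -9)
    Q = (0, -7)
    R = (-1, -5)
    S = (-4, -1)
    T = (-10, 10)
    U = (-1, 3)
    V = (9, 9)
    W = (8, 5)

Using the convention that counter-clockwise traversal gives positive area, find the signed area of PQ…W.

-133.5

Apply the shoelace (surveyor's) formula: 2A = Σ (x_i·y_{i+1} − x_{i+1}·y_i), indices taken mod 8.
Σ = (-21) + (-7) + (-19) + (-50) + (-20) + (-36) + (-27) + (-87) = -267
Signed area = Σ/2 = -133.5 (negative ⇒ clockwise traversal).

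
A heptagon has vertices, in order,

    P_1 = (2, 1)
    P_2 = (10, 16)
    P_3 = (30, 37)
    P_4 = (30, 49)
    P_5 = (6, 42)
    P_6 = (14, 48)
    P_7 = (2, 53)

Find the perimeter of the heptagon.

158

|P_1P_2| = √((8)² + (15)²) = √289 = 17
|P_2P_3| = √((20)² + (21)²) = √841 = 29
|P_3P_4| = √((0)² + (12)²) = √144 = 12
|P_4P_5| = √((-24)² + (-7)²) = √625 = 25
|P_5P_6| = √((8)² + (6)²) = √100 = 10
|P_6P_7| = √((-12)² + (5)²) = √169 = 13
|P_7P_1| = √((0)² + (-52)²) = √2704 = 52
Perimeter = 17 + 29 + 12 + 25 + 10 + 13 + 52 = 158.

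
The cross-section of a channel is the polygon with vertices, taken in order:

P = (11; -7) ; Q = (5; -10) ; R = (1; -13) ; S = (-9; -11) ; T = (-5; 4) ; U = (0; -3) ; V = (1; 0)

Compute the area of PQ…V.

Apply the shoelace (surveyor's) formula: 2A = Σ (x_i·y_{i+1} − x_{i+1}·y_i), indices taken mod 7.
P→Q: (11)(-10) − (5)(-7) = -75
Q→R: (5)(-13) − (1)(-10) = -55
R→S: (1)(-11) − (-9)(-13) = -128
S→T: (-9)(4) − (-5)(-11) = -91
T→U: (-5)(-3) − (0)(4) = 15
U→V: (0)(0) − (1)(-3) = 3
V→P: (1)(-7) − (11)(0) = -7
Σ = -338
Area = |Σ|/2 = 169.

169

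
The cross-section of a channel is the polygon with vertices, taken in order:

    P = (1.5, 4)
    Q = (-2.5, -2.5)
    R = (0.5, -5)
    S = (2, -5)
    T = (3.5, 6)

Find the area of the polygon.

31

Apply the surveyor's formula: 2A = Σ (x_i·y_{i+1} − x_{i+1}·y_i), indices taken mod 5.
Σ = (6.25) + (13.75) + (7.5) + (29.5) + (5) = 62
Area = |Σ|/2 = 31.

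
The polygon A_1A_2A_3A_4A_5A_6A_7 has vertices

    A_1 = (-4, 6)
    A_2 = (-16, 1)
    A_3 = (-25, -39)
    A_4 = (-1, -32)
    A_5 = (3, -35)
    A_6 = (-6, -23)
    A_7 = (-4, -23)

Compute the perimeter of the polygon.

130

|A_1A_2| = √((-12)² + (-5)²) = √169 = 13
|A_2A_3| = √((-9)² + (-40)²) = √1681 = 41
|A_3A_4| = √((24)² + (7)²) = √625 = 25
|A_4A_5| = √((4)² + (-3)²) = √25 = 5
|A_5A_6| = √((-9)² + (12)²) = √225 = 15
|A_6A_7| = √((2)² + (0)²) = √4 = 2
|A_7A_1| = √((0)² + (29)²) = √841 = 29
Perimeter = 13 + 41 + 25 + 5 + 15 + 2 + 29 = 130.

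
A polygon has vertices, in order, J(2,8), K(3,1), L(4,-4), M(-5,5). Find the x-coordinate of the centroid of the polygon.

3/11

Apply the shoelace (surveyor's) formula. First the cross-terms c_i = x_i·y_{i+1} − x_{i+1}·y_i:
  -22, -16, 0, -50  ⇒  2A = -88, A = -44.
Then Σ (x_i + x_{i+1})·c_i = -72, so x̄ = -72 / (6·(-44)) = 3/11.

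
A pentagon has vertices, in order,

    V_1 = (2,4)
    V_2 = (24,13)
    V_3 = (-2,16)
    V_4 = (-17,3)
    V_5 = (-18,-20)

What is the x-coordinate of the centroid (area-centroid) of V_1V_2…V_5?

Apply the shoelace (surveyor's) formula. First the cross-terms c_i = x_i·y_{i+1} − x_{i+1}·y_i:
  -70, 410, 266, 394, -32  ⇒  2A = 968, A = 484.
Then Σ (x_i + x_{i+1})·c_i = -11132, so x̄ = -11132 / (6·484) = -23/6.

-23/6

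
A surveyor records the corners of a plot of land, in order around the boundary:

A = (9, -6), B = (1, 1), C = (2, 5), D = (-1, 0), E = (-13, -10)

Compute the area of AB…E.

Cross-terms: 15, 3, 5, 10, 168  ⇒  Σ = 201
Area = |Σ|/2 = 100.5.

100.5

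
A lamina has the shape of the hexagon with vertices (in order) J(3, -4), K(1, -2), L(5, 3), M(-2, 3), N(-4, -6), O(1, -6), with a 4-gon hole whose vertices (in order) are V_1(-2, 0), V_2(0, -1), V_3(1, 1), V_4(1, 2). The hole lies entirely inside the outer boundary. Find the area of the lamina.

Outer boundary:
Apply Gauss's area formula: 2A = Σ (x_i·y_{i+1} − x_{i+1}·y_i), indices taken mod 6.
Σ = (-2) + (13) + (21) + (24) + (30) + (14) = 100
Area = |Σ|/2 = 50.
Hole:
Apply Gauss's area formula: 2A = Σ (x_i·y_{i+1} − x_{i+1}·y_i), indices taken mod 4.
Σ = (2) + (1) + (1) + (4) = 8
Area = |Σ|/2 = 4.
Net area = 50 − 4 = 46.

46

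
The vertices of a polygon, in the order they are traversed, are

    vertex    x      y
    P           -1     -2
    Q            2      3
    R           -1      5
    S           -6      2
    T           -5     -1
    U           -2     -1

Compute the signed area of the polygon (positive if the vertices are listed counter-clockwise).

32

P→Q: (-1)(3) − (2)(-2) = 1
Q→R: (2)(5) − (-1)(3) = 13
R→S: (-1)(2) − (-6)(5) = 28
S→T: (-6)(-1) − (-5)(2) = 16
T→U: (-5)(-1) − (-2)(-1) = 3
U→P: (-2)(-2) − (-1)(-1) = 3
Σ = 64
Signed area = Σ/2 = 32 (positive ⇒ counter-clockwise traversal).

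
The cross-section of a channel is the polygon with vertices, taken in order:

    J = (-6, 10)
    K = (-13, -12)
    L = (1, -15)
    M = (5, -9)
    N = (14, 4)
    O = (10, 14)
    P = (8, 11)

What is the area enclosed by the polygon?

Σ = (202) + (207) + (66) + (146) + (156) + (-2) + (146) = 921
Area = |Σ|/2 = 460.5.

460.5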